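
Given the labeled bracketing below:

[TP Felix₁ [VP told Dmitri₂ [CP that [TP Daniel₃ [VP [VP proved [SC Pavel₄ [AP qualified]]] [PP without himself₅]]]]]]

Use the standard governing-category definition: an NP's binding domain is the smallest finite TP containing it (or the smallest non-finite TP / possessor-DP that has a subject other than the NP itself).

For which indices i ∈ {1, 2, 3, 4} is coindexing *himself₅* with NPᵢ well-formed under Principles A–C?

{3}

*himself* is an anaphor, so Principle A applies: it must be bound in its binding domain.
Binding domain of *himself₅*: the embedded TP, whose subject is Daniel₃.
*Felix₁* c-commands the anaphor but is outside its binding domain → cannot satisfy Principle A.
*Dmitri₂* c-commands the anaphor but is outside its binding domain → cannot satisfy Principle A.
*Daniel₃* c-commands the anaphor within its binding domain → licit binder.
*Pavel₄* does not c-command the anaphor → cannot bind it.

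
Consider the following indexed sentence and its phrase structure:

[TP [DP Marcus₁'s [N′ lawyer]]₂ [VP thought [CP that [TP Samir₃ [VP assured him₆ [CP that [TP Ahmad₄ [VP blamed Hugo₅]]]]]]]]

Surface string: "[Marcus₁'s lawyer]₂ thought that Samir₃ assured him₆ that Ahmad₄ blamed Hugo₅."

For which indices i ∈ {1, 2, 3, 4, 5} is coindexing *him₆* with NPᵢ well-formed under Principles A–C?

*him* is a pronoun, so Principle B applies: it must be free in its binding domain.
Binding domain of *him₆*: the embedded TP, whose subject is Samir₃.
*Marcus₁* and the pronoun do not c-command one another → neither Principle B nor Principle C is at stake; coindexation permitted.
*[Marcus₁'s lawyer]₂* c-commands the pronoun but from outside its binding domain, and is not c-commanded by it → coindexation permitted.
*Samir₃* c-commands the pronoun within its binding domain → coindexation would violate Principle B.
*Ahmad₄*: the pronoun c-commands this R-expression → coindexation would violate Principle C on *Ahmad₄*.
*Hugo₅*: the pronoun c-commands this R-expression → coindexation would violate Principle C on *Hugo₅*.

{1, 2}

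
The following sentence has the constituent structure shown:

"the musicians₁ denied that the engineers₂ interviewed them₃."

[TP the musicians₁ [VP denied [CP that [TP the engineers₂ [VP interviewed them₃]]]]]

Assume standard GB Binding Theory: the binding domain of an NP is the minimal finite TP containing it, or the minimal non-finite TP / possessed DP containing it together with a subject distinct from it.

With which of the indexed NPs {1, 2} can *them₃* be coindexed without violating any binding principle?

*them* is a pronoun, so Principle B applies: it must be free in its binding domain.
Binding domain of *them₃*: the embedded TP, whose subject is the engineers₂.
*the musicians₁* c-commands the pronoun but from outside its binding domain, and is not c-commanded by it → coindexation permitted.
*the engineers₂* c-commands the pronoun within its binding domain → coindexation would violate Principle B.

{1}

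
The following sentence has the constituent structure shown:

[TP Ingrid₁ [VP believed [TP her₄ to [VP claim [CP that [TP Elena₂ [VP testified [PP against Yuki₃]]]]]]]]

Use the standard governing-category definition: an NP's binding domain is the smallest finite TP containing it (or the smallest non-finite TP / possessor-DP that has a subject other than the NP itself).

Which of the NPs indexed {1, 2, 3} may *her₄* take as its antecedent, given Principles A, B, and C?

*her* is a pronoun, so Principle B applies: it must be free in its binding domain.
Binding domain of *her₄*: the matrix TP, whose subject is Ingrid₁.
*Ingrid₁* c-commands the pronoun within its binding domain → coindexation would violate Principle B.
*Elena₂*: the pronoun c-commands this R-expression → coindexation would violate Principle C on *Elena₂*.
*Yuki₃*: the pronoun c-commands this R-expression → coindexation would violate Principle C on *Yuki₃*.

none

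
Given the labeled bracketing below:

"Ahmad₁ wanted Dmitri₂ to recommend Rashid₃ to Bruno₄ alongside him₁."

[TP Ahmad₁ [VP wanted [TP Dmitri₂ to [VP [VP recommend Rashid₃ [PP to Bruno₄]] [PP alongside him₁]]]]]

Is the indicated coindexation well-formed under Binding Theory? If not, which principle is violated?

The two coindexed NPs are *Ahmad₁* and *him₁*.
*him₁* is a pronoun; its binding domain is the embedded TP, whose subject is Dmitri₂. Within that domain it is c-commanded only by *Dmitri₂*, which carries a different index — the pronoun is free locally, so Principle B holds.
*Ahmad₁* is an R-expression; *him₁* does not c-command it, and no other NP shares its index, so Principle C is satisfied.
All principles are respected.

grammatical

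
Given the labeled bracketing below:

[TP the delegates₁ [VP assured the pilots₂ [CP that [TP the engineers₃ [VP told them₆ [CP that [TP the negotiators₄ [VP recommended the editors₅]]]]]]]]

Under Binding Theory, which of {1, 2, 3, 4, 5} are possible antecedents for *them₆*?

{1, 2}

*them* is a pronoun, so Principle B applies: it must be free in its binding domain.
Binding domain of *them₆*: the embedded TP, whose subject is the engineers₃.
*the delegates₁* c-commands the pronoun but from outside its binding domain, and is not c-commanded by it → coindexation permitted.
*the pilots₂* c-commands the pronoun but from outside its binding domain, and is not c-commanded by it → coindexation permitted.
*the engineers₃* c-commands the pronoun within its binding domain → coindexation would violate Principle B.
*the negotiators₄*: the pronoun c-commands this R-expression → coindexation would violate Principle C on *the negotiators₄*.
*the editors₅*: the pronoun c-commands this R-expression → coindexation would violate Principle C on *the editors₅*.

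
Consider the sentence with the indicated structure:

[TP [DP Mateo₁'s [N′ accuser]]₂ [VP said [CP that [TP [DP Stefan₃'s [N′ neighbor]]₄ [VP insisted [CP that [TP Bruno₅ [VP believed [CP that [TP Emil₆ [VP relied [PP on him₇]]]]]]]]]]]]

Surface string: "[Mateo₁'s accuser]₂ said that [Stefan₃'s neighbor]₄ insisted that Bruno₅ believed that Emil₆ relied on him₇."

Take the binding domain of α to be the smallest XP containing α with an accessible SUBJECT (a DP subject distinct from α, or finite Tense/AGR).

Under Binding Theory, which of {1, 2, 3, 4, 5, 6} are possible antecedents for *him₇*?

{1, 2, 3, 4, 5}

*him* is a pronoun, so Principle B applies: it must be free in its binding domain.
Binding domain of *him₇*: the embedded TP, whose subject is Emil₆.
*Mateo₁* and the pronoun do not c-command one another → neither Principle B nor Principle C is at stake; coindexation permitted.
*[Mateo₁'s accuser]₂* c-commands the pronoun but from outside its binding domain, and is not c-commanded by it → coindexation permitted.
*Stefan₃* and the pronoun do not c-command one another → neither Principle B nor Principle C is at stake; coindexation permitted.
*[Stefan₃'s neighbor]₄* c-commands the pronoun but from outside its binding domain, and is not c-commanded by it → coindexation permitted.
*Bruno₅* c-commands the pronoun but from outside its binding domain, and is not c-commanded by it → coindexation permitted.
*Emil₆* c-commands the pronoun within its binding domain → coindexation would violate Principle B.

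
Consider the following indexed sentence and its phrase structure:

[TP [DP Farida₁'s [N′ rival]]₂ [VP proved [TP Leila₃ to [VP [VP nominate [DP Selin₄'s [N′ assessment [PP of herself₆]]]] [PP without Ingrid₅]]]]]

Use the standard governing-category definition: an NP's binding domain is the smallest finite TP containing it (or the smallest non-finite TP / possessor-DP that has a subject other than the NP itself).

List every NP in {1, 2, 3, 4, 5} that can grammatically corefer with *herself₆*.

*herself* is an anaphor, so Principle A applies: it must be bound in its binding domain.
Binding domain of *herself₆*: the possessed DP, whose subject is Selin₄.
*Farida₁* does not c-command the anaphor → cannot bind it.
*[Farida₁'s rival]₂* c-commands the anaphor but is outside its binding domain → cannot satisfy Principle A.
*Leila₃* c-commands the anaphor but is outside its binding domain → cannot satisfy Principle A.
*Selin₄* c-commands the anaphor within its binding domain → licit binder.
*Ingrid₅* does not c-command the anaphor → cannot bind it.

{4}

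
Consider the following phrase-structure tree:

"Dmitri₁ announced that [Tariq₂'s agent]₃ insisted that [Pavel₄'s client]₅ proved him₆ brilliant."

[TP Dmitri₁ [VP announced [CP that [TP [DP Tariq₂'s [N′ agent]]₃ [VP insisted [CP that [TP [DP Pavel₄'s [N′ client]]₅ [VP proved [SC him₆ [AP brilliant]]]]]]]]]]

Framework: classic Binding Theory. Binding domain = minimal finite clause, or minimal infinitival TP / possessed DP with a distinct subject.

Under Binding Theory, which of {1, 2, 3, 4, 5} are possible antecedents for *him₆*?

{1, 2, 3, 4}

*him* is a pronoun, so Principle B applies: it must be free in its binding domain.
Binding domain of *him₆*: the embedded TP, whose subject is [Pavel₄'s client]₅.
*Dmitri₁* c-commands the pronoun but from outside its binding domain, and is not c-commanded by it → coindexation permitted.
*Tariq₂* and the pronoun do not c-command one another → neither Principle B nor Principle C is at stake; coindexation permitted.
*[Tariq₂'s agent]₃* c-commands the pronoun but from outside its binding domain, and is not c-commanded by it → coindexation permitted.
*Pavel₄* and the pronoun do not c-command one another → neither Principle B nor Principle C is at stake; coindexation permitted.
*[Pavel₄'s client]₅* c-commands the pronoun within its binding domain → coindexation would violate Principle B.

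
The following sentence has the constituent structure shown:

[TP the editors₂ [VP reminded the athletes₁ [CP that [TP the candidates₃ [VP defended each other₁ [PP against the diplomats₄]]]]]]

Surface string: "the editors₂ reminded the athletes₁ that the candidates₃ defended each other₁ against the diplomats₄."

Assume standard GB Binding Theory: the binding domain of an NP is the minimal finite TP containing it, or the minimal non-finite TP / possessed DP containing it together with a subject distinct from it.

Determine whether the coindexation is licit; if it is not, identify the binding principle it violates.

The two coindexed NPs are *the athletes₁* and *each other₁*.
*each other₁* is an anaphor. Principle A requires it to be bound within its binding domain — the embedded TP, whose subject is the candidates₃.
Within that domain it is c-commanded by *the candidates₃*, which does not share its index.
*the athletes₁* does c-command the anaphor, but from outside its binding domain.
The anaphor is unbound in its domain → Principle A violation.

Principle A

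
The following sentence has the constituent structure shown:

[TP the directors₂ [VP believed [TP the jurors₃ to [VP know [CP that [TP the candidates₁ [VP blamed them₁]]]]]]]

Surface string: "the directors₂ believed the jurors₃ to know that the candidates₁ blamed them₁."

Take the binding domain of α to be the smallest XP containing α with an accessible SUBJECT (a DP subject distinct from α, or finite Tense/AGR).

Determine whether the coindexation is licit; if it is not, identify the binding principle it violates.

Principle B

The two coindexed NPs are *the candidates₁* and *them₁*.
*them₁* is a pronoun. Its binding domain is the embedded TP, whose subject is the candidates₁.
*the candidates₁* c-commands it within that domain and carries the same index.
The pronoun is locally bound → Principle B violation.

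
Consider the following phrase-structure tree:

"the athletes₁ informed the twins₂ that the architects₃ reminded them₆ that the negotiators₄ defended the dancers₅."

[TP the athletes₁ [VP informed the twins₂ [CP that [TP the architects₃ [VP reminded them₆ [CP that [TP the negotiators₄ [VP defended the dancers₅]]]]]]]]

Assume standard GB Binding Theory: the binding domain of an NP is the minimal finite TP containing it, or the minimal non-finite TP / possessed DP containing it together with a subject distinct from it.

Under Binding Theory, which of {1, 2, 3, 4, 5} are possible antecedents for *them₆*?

*them* is a pronoun, so Principle B applies: it must be free in its binding domain.
Binding domain of *them₆*: the embedded TP, whose subject is the architects₃.
*the athletes₁* c-commands the pronoun but from outside its binding domain, and is not c-commanded by it → coindexation permitted.
*the twins₂* c-commands the pronoun but from outside its binding domain, and is not c-commanded by it → coindexation permitted.
*the architects₃* c-commands the pronoun within its binding domain → coindexation would violate Principle B.
*the negotiators₄*: the pronoun c-commands this R-expression → coindexation would violate Principle C on *the negotiators₄*.
*the dancers₅*: the pronoun c-commands this R-expression → coindexation would violate Principle C on *the dancers₅*.

{1, 2}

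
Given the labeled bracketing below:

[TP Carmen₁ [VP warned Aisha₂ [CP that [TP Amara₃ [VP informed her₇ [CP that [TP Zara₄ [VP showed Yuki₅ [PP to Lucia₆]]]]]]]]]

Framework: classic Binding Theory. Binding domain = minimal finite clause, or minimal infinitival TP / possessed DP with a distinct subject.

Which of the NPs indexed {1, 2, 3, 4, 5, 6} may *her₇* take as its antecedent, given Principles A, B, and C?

*her* is a pronoun, so Principle B applies: it must be free in its binding domain.
Binding domain of *her₇*: the embedded TP, whose subject is Amara₃.
*Carmen₁* c-commands the pronoun but from outside its binding domain, and is not c-commanded by it → coindexation permitted.
*Aisha₂* c-commands the pronoun but from outside its binding domain, and is not c-commanded by it → coindexation permitted.
*Amara₃* c-commands the pronoun within its binding domain → coindexation would violate Principle B.
*Zara₄*: the pronoun c-commands this R-expression → coindexation would violate Principle C on *Zara₄*.
*Yuki₅*: the pronoun c-commands this R-expression → coindexation would violate Principle C on *Yuki₅*.
*Lucia₆*: the pronoun c-commands this R-expression → coindexation would violate Principle C on *Lucia₆*.

{1, 2}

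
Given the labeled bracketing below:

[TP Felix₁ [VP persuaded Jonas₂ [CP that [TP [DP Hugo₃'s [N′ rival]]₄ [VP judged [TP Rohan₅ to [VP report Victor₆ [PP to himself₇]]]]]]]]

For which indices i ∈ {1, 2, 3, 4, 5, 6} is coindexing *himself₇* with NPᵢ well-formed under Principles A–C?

{5, 6}

*himself* is an anaphor, so Principle A applies: it must be bound in its binding domain.
Binding domain of *himself₇*: the embedded TP, whose subject is Rohan₅.
*Felix₁* c-commands the anaphor but is outside its binding domain → cannot satisfy Principle A.
*Jonas₂* c-commands the anaphor but is outside its binding domain → cannot satisfy Principle A.
*Hugo₃* does not c-command the anaphor → cannot bind it.
*[Hugo₃'s rival]₄* c-commands the anaphor but is outside its binding domain → cannot satisfy Principle A.
*Rohan₅* c-commands the anaphor within its binding domain → licit binder.
*Victor₆* c-commands the anaphor within its binding domain → licit binder.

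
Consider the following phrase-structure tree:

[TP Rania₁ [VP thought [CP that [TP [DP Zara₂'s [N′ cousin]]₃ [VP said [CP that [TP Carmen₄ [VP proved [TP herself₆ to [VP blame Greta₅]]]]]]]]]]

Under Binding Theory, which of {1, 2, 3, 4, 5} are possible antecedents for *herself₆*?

*herself* is an anaphor, so Principle A applies: it must be bound in its binding domain.
Binding domain of *herself₆*: the embedded TP, whose subject is Carmen₄.
*Rania₁* c-commands the anaphor but is outside its binding domain → cannot satisfy Principle A.
*Zara₂* does not c-command the anaphor → cannot bind it.
*[Zara₂'s cousin]₃* c-commands the anaphor but is outside its binding domain → cannot satisfy Principle A.
*Carmen₄* c-commands the anaphor within its binding domain → licit binder.
*Greta₅* does not c-command the anaphor → cannot bind it.

{4}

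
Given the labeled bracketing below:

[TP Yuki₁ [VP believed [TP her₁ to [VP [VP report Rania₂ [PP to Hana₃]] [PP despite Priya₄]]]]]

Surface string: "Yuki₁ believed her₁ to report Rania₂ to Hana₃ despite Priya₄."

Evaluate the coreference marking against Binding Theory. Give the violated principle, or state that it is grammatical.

Principle B

The two coindexed NPs are *Yuki₁* and *her₁*.
*her₁* is a pronoun. Its binding domain is the matrix TP, whose subject is Yuki₁.
*Yuki₁* c-commands it within that domain and carries the same index.
The pronoun is locally bound → Principle B violation.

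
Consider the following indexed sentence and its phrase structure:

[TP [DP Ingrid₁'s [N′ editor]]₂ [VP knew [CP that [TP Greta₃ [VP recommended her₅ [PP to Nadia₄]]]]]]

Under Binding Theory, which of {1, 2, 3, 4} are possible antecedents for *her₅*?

*her* is a pronoun, so Principle B applies: it must be free in its binding domain.
Binding domain of *her₅*: the embedded TP, whose subject is Greta₃.
*Ingrid₁* and the pronoun do not c-command one another → neither Principle B nor Principle C is at stake; coindexation permitted.
*[Ingrid₁'s editor]₂* c-commands the pronoun but from outside its binding domain, and is not c-commanded by it → coindexation permitted.
*Greta₃* c-commands the pronoun within its binding domain → coindexation would violate Principle B.
*Nadia₄*: the pronoun c-commands this R-expression → coindexation would violate Principle C on *Nadia₄*.

{1, 2}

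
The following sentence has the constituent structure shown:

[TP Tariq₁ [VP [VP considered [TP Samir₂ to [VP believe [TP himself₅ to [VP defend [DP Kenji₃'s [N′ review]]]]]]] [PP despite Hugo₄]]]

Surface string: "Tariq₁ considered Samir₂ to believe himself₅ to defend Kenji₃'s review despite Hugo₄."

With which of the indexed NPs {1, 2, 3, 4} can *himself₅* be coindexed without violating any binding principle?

{2}

*himself* is an anaphor, so Principle A applies: it must be bound in its binding domain.
Binding domain of *himself₅*: the embedded TP, whose subject is Samir₂.
*Tariq₁* c-commands the anaphor but is outside its binding domain → cannot satisfy Principle A.
*Samir₂* c-commands the anaphor within its binding domain → licit binder.
*Kenji₃* does not c-command the anaphor → cannot bind it.
*Hugo₄* does not c-command the anaphor → cannot bind it.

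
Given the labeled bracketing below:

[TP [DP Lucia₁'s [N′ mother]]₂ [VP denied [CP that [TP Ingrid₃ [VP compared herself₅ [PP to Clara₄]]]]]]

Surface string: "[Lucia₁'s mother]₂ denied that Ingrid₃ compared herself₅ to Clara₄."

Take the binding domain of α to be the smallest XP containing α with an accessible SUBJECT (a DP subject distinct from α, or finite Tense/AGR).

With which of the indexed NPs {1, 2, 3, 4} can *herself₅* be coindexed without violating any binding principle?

*herself* is an anaphor, so Principle A applies: it must be bound in its binding domain.
Binding domain of *herself₅*: the embedded TP, whose subject is Ingrid₃.
*Lucia₁* does not c-command the anaphor → cannot bind it.
*[Lucia₁'s mother]₂* c-commands the anaphor but is outside its binding domain → cannot satisfy Principle A.
*Ingrid₃* c-commands the anaphor within its binding domain → licit binder.
*Clara₄* does not c-command the anaphor → cannot bind it.

{3}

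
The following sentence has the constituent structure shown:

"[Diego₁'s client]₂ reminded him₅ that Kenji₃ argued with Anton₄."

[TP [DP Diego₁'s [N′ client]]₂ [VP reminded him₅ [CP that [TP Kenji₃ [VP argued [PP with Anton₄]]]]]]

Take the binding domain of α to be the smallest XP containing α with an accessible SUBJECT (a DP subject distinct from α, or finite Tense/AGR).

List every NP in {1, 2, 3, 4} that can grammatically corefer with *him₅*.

*him* is a pronoun, so Principle B applies: it must be free in its binding domain.
Binding domain of *him₅*: the matrix TP, whose subject is [Diego₁'s client]₂.
*Diego₁* and the pronoun do not c-command one another → neither Principle B nor Principle C is at stake; coindexation permitted.
*[Diego₁'s client]₂* c-commands the pronoun within its binding domain → coindexation would violate Principle B.
*Kenji₃*: the pronoun c-commands this R-expression → coindexation would violate Principle C on *Kenji₃*.
*Anton₄*: the pronoun c-commands this R-expression → coindexation would violate Principle C on *Anton₄*.

{1}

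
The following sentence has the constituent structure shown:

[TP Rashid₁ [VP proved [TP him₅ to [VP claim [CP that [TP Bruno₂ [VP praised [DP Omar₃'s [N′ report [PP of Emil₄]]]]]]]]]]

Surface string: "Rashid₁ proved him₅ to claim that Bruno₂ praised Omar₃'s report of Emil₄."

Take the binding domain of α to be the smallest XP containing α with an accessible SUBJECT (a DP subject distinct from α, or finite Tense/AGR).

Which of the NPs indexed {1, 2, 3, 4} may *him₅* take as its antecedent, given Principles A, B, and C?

none

*him* is a pronoun, so Principle B applies: it must be free in its binding domain.
Binding domain of *him₅*: the matrix TP, whose subject is Rashid₁.
*Rashid₁* c-commands the pronoun within its binding domain → coindexation would violate Principle B.
*Bruno₂*: the pronoun c-commands this R-expression → coindexation would violate Principle C on *Bruno₂*.
*Omar₃*: the pronoun c-commands this R-expression → coindexation would violate Principle C on *Omar₃*.
*Emil₄*: the pronoun c-commands this R-expression → coindexation would violate Principle C on *Emil₄*.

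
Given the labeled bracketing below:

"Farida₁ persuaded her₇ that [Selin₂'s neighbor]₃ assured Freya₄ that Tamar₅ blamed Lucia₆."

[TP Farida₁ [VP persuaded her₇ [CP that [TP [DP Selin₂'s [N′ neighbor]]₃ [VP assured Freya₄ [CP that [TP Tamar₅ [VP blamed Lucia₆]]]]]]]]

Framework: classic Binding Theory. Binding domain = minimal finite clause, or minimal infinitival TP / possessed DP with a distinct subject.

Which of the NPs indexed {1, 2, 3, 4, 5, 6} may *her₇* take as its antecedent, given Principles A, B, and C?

*her* is a pronoun, so Principle B applies: it must be free in its binding domain.
Binding domain of *her₇*: the matrix TP, whose subject is Farida₁.
*Farida₁* c-commands the pronoun within its binding domain → coindexation would violate Principle B.
*Selin₂*: the pronoun c-commands this R-expression → coindexation would violate Principle C on *Selin₂*.
*[Selin₂'s neighbor]₃*: the pronoun c-commands this R-expression → coindexation would violate Principle C on *[Selin₂'s neighbor]₃*.
*Freya₄*: the pronoun c-commands this R-expression → coindexation would violate Principle C on *Freya₄*.
*Tamar₅*: the pronoun c-commands this R-expression → coindexation would violate Principle C on *Tamar₅*.
*Lucia₆*: the pronoun c-commands this R-expression → coindexation would violate Principle C on *Lucia₆*.

none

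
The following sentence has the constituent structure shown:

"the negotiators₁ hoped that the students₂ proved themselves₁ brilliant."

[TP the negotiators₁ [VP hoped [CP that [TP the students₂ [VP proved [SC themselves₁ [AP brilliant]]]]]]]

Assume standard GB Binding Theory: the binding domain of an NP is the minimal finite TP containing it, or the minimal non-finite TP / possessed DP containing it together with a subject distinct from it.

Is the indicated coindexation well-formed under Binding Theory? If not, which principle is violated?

The two coindexed NPs are *the negotiators₁* and *themselves₁*.
*themselves₁* is an anaphor. Principle A requires it to be bound within its binding domain — the embedded TP, whose subject is the students₂.
Within that domain it is c-commanded by *the students₂*, which does not share its index.
*the negotiators₁* does c-command the anaphor, but from outside its binding domain.
The anaphor is unbound in its domain → Principle A violation.

Principle A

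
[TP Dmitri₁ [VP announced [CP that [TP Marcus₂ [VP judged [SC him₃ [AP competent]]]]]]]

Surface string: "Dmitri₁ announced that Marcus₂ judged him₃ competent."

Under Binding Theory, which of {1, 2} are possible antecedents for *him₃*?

{1}

*him* is a pronoun, so Principle B applies: it must be free in its binding domain.
Binding domain of *him₃*: the embedded TP, whose subject is Marcus₂.
*Dmitri₁* c-commands the pronoun but from outside its binding domain, and is not c-commanded by it → coindexation permitted.
*Marcus₂* c-commands the pronoun within its binding domain → coindexation would violate Principle B.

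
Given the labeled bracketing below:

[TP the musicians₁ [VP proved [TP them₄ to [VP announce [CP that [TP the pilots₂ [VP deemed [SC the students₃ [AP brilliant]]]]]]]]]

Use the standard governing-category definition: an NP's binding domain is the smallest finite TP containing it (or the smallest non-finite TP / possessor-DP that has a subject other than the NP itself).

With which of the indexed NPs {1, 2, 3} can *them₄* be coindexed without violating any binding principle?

none

*them* is a pronoun, so Principle B applies: it must be free in its binding domain.
Binding domain of *them₄*: the matrix TP, whose subject is the musicians₁.
*the musicians₁* c-commands the pronoun within its binding domain → coindexation would violate Principle B.
*the pilots₂*: the pronoun c-commands this R-expression → coindexation would violate Principle C on *the pilots₂*.
*the students₃*: the pronoun c-commands this R-expression → coindexation would violate Principle C on *the students₃*.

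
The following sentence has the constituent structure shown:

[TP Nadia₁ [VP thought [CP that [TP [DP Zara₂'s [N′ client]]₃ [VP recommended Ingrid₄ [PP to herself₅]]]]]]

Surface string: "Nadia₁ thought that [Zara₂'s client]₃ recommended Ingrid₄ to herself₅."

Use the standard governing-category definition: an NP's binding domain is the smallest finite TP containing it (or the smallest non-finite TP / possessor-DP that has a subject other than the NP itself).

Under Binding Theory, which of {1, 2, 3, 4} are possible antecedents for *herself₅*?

*herself* is an anaphor, so Principle A applies: it must be bound in its binding domain.
Binding domain of *herself₅*: the embedded TP, whose subject is [Zara₂'s client]₃.
*Nadia₁* c-commands the anaphor but is outside its binding domain → cannot satisfy Principle A.
*Zara₂* does not c-command the anaphor → cannot bind it.
*[Zara₂'s client]₃* c-commands the anaphor within its binding domain → licit binder.
*Ingrid₄* c-commands the anaphor within its binding domain → licit binder.

{3, 4}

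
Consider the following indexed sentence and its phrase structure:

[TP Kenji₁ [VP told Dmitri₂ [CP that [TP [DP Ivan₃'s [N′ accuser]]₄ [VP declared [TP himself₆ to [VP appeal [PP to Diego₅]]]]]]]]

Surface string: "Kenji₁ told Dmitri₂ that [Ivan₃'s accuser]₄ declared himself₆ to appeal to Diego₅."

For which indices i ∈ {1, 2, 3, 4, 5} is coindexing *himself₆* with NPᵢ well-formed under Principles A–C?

{4}

*himself* is an anaphor, so Principle A applies: it must be bound in its binding domain.
Binding domain of *himself₆*: the embedded TP, whose subject is [Ivan₃'s accuser]₄.
*Kenji₁* c-commands the anaphor but is outside its binding domain → cannot satisfy Principle A.
*Dmitri₂* c-commands the anaphor but is outside its binding domain → cannot satisfy Principle A.
*Ivan₃* does not c-command the anaphor → cannot bind it.
*[Ivan₃'s accuser]₄* c-commands the anaphor within its binding domain → licit binder.
*Diego₅* does not c-command the anaphor → cannot bind it.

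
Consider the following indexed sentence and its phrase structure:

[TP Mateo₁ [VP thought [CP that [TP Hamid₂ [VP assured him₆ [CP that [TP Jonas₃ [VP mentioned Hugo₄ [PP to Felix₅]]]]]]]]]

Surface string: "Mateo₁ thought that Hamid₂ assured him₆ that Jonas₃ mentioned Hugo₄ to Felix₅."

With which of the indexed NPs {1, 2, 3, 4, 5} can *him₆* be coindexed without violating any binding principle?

{1}

*him* is a pronoun, so Principle B applies: it must be free in its binding domain.
Binding domain of *him₆*: the embedded TP, whose subject is Hamid₂.
*Mateo₁* c-commands the pronoun but from outside its binding domain, and is not c-commanded by it → coindexation permitted.
*Hamid₂* c-commands the pronoun within its binding domain → coindexation would violate Principle B.
*Jonas₃*: the pronoun c-commands this R-expression → coindexation would violate Principle C on *Jonas₃*.
*Hugo₄*: the pronoun c-commands this R-expression → coindexation would violate Principle C on *Hugo₄*.
*Felix₅*: the pronoun c-commands this R-expression → coindexation would violate Principle C on *Felix₅*.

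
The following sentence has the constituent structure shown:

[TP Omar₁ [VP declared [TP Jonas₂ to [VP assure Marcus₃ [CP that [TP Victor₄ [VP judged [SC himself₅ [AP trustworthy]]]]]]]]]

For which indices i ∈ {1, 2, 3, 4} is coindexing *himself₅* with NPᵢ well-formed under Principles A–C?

{4}

*himself* is an anaphor, so Principle A applies: it must be bound in its binding domain.
Binding domain of *himself₅*: the embedded TP, whose subject is Victor₄.
*Omar₁* c-commands the anaphor but is outside its binding domain → cannot satisfy Principle A.
*Jonas₂* c-commands the anaphor but is outside its binding domain → cannot satisfy Principle A.
*Marcus₃* c-commands the anaphor but is outside its binding domain → cannot satisfy Principle A.
*Victor₄* c-commands the anaphor within its binding domain → licit binder.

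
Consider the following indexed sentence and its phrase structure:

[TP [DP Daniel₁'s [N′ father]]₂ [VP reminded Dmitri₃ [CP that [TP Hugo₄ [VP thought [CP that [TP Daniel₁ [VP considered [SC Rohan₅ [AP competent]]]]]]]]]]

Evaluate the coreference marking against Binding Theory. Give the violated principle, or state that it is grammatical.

grammatical

The two coindexed NPs are *Daniel₁* and *Daniel₁*.
*Daniel₁* is an R-expression; no coindexed NP c-commands it, so Principle C holds.
*Daniel₁* is an R-expression; *Daniel₁* does not c-command it, and no other NP shares its index, so Principle C is satisfied.
All principles are respected.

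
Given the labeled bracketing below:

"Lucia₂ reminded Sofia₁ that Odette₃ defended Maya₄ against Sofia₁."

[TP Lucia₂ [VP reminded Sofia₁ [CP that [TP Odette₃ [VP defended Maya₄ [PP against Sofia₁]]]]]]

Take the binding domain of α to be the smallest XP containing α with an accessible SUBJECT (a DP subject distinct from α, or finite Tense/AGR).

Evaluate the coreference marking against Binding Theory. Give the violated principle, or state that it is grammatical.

Principle C

The two coindexed NPs are *Sofia₁* (the lower occurrence) and *Sofia₁* (the higher occurrence).
*Sofia₁* (the lower occurrence) is an R-expression. Principle C requires it to be free everywhere.
*Sofia₁* (the higher occurrence) c-commands it and carries the same index.
The R-expression is bound → Principle C violation.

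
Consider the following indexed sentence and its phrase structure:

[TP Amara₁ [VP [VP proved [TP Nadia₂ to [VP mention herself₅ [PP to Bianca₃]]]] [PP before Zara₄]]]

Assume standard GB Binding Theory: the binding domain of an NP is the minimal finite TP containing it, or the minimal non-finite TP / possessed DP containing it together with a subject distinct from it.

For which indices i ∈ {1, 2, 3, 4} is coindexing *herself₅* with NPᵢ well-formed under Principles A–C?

*herself* is an anaphor, so Principle A applies: it must be bound in its binding domain.
Binding domain of *herself₅*: the embedded TP, whose subject is Nadia₂.
*Amara₁* c-commands the anaphor but is outside its binding domain → cannot satisfy Principle A.
*Nadia₂* c-commands the anaphor within its binding domain → licit binder.
*Bianca₃* does not c-command the anaphor → cannot bind it.
*Zara₄* does not c-command the anaphor → cannot bind it.

{2}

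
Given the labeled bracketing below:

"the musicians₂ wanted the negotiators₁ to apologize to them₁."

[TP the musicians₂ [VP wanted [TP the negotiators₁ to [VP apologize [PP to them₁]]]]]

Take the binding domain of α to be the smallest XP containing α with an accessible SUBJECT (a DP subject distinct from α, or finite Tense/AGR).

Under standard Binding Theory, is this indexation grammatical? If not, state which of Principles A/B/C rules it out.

The two coindexed NPs are *the negotiators₁* and *them₁*.
*them₁* is a pronoun. Its binding domain is the embedded TP, whose subject is the negotiators₁.
*the negotiators₁* c-commands it within that domain and carries the same index.
The pronoun is locally bound → Principle B violation.

Principle B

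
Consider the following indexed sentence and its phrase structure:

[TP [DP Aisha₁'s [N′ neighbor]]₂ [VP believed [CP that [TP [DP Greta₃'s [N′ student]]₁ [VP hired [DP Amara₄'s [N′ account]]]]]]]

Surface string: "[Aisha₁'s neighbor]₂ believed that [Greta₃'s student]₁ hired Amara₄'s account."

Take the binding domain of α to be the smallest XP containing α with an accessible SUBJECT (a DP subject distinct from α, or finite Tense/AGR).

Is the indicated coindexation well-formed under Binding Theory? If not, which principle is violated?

grammatical

The two coindexed NPs are *[Greta₃'s student]₁* and *Aisha₁*.
*Aisha₁* is an R-expression; no coindexed NP c-commands it, so Principle C holds.
*[Greta₃'s student]₁* is an R-expression; *Aisha₁* does not c-command it, and no other NP shares its index, so Principle C is satisfied.
All principles are respected.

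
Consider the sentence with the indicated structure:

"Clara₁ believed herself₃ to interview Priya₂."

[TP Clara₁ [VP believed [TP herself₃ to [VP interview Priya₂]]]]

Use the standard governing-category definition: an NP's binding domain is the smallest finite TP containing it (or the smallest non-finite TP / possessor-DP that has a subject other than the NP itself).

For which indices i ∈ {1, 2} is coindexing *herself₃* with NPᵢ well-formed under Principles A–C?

*herself* is an anaphor, so Principle A applies: it must be bound in its binding domain.
Binding domain of *herself₃*: the matrix TP, whose subject is Clara₁.
*Clara₁* c-commands the anaphor within its binding domain → licit binder.
*Priya₂* does not c-command the anaphor → cannot bind it.

{1}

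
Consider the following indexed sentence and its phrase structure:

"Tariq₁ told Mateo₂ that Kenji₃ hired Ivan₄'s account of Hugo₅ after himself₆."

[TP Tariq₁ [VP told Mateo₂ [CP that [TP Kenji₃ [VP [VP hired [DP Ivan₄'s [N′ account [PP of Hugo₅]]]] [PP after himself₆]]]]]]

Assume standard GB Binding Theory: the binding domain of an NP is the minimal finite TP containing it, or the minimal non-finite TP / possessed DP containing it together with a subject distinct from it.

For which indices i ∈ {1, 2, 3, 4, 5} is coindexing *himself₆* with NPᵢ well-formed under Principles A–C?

*himself* is an anaphor, so Principle A applies: it must be bound in its binding domain.
Binding domain of *himself₆*: the embedded TP, whose subject is Kenji₃.
*Tariq₁* c-commands the anaphor but is outside its binding domain → cannot satisfy Principle A.
*Mateo₂* c-commands the anaphor but is outside its binding domain → cannot satisfy Principle A.
*Kenji₃* c-commands the anaphor within its binding domain → licit binder.
*Ivan₄* does not c-command the anaphor → cannot bind it.
*Hugo₅* does not c-command the anaphor → cannot bind it.

{3}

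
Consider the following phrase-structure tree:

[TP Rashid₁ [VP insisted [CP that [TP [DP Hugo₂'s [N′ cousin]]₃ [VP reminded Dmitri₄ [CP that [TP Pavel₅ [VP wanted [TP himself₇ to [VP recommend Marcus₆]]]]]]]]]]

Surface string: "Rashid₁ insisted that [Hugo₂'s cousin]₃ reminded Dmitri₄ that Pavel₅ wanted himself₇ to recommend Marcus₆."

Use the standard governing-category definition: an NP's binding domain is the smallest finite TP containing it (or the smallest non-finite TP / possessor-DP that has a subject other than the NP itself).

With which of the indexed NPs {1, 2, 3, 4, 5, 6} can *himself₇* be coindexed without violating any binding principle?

{5}

*himself* is an anaphor, so Principle A applies: it must be bound in its binding domain.
Binding domain of *himself₇*: the embedded TP, whose subject is Pavel₅.
*Rashid₁* c-commands the anaphor but is outside its binding domain → cannot satisfy Principle A.
*Hugo₂* does not c-command the anaphor → cannot bind it.
*[Hugo₂'s cousin]₃* c-commands the anaphor but is outside its binding domain → cannot satisfy Principle A.
*Dmitri₄* c-commands the anaphor but is outside its binding domain → cannot satisfy Principle A.
*Pavel₅* c-commands the anaphor within its binding domain → licit binder.
*Marcus₆* does not c-command the anaphor → cannot bind it.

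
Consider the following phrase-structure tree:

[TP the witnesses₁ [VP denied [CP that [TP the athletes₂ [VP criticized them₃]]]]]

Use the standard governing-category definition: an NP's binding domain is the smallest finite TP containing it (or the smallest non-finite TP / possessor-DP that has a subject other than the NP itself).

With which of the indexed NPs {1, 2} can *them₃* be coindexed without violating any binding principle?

{1}

*them* is a pronoun, so Principle B applies: it must be free in its binding domain.
Binding domain of *them₃*: the embedded TP, whose subject is the athletes₂.
*the witnesses₁* c-commands the pronoun but from outside its binding domain, and is not c-commanded by it → coindexation permitted.
*the athletes₂* c-commands the pronoun within its binding domain → coindexation would violate Principle B.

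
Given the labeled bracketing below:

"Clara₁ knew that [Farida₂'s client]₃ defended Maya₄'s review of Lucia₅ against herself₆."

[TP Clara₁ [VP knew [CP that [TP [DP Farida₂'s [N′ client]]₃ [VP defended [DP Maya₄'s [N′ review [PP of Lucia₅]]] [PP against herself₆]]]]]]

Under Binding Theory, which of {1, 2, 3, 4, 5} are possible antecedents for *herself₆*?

{3}

*herself* is an anaphor, so Principle A applies: it must be bound in its binding domain.
Binding domain of *herself₆*: the embedded TP, whose subject is [Farida₂'s client]₃.
*Clara₁* c-commands the anaphor but is outside its binding domain → cannot satisfy Principle A.
*Farida₂* does not c-command the anaphor → cannot bind it.
*[Farida₂'s client]₃* c-commands the anaphor within its binding domain → licit binder.
*Maya₄* does not c-command the anaphor → cannot bind it.
*Lucia₅* does not c-command the anaphor → cannot bind it.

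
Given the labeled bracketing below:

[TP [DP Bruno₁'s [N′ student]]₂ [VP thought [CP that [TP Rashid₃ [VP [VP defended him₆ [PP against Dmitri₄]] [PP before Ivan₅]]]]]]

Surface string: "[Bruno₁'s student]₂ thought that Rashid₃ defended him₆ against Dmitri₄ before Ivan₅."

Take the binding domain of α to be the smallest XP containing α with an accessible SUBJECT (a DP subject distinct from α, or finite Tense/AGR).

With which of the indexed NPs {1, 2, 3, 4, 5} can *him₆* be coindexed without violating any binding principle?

{1, 2, 5}

*him* is a pronoun, so Principle B applies: it must be free in its binding domain.
Binding domain of *him₆*: the embedded TP, whose subject is Rashid₃.
*Bruno₁* and the pronoun do not c-command one another → neither Principle B nor Principle C is at stake; coindexation permitted.
*[Bruno₁'s student]₂* c-commands the pronoun but from outside its binding domain, and is not c-commanded by it → coindexation permitted.
*Rashid₃* c-commands the pronoun within its binding domain → coindexation would violate Principle B.
*Dmitri₄*: the pronoun c-commands this R-expression → coindexation would violate Principle C on *Dmitri₄*.
*Ivan₅* and the pronoun do not c-command one another → neither Principle B nor Principle C is at stake; coindexation permitted.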